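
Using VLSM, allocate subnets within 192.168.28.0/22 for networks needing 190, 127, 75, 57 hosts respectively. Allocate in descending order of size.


190 hosts -> /24 (254 usable): 192.168.28.0/24
127 hosts -> /24 (254 usable): 192.168.29.0/24
75 hosts -> /25 (126 usable): 192.168.30.0/25
57 hosts -> /26 (62 usable): 192.168.30.128/26
Allocation: 192.168.28.0/24 (190 hosts, 254 usable); 192.168.29.0/24 (127 hosts, 254 usable); 192.168.30.0/25 (75 hosts, 126 usable); 192.168.30.128/26 (57 hosts, 62 usable)


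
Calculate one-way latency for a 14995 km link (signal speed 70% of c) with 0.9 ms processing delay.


Speed = 0.7 * 3e5 km/s = 210000 km/s
Propagation delay = 14995 / 210000 = 0.0714 s = 71.4048 ms
Processing delay = 0.9 ms
Total one-way latency = 72.3048 ms


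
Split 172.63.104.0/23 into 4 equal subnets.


New prefix = 23 + 2 = 25
Each subnet has 128 addresses
  172.63.104.0/25
  172.63.104.128/25
  172.63.105.0/25
  172.63.105.128/25
Subnets: 172.63.104.0/25, 172.63.104.128/25, 172.63.105.0/25, 172.63.105.128/25


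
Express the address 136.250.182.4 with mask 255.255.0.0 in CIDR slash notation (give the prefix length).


Binary: 11111111.11111111.00000000.00000000
Count leading 1s
Prefix: /16


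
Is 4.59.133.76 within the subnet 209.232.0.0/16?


Subnet network: 209.232.0.0
Test IP AND mask: 4.59.0.0
No, 4.59.133.76 is not in 209.232.0.0/16


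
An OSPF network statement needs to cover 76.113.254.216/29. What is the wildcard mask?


Subnet mask: 255.255.255.248
Wildcard = 255.255.255.255 - subnet mask
255 - 255 = 0
255 - 255 = 0
255 - 255 = 0
255 - 248 = 7
Wildcard: 0.0.0.7


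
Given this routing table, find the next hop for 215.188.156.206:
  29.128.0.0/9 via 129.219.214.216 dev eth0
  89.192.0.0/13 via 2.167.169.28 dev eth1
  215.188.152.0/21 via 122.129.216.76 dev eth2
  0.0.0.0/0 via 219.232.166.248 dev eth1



Longest prefix match for 215.188.156.206:
  /9 29.128.0.0: no
  /13 89.192.0.0: no
  /21 215.188.152.0: MATCH
  /0 0.0.0.0: MATCH
Selected: next-hop 122.129.216.76 via eth2 (matched /21)


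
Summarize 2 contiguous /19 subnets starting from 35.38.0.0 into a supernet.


Original prefix: /19
Number of subnets: 2 = 2^1
New prefix = 19 - 1 = 18
Supernet: 35.38.0.0/18


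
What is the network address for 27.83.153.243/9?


IP:   00011011.01010011.10011001.11110011
Mask: 11111111.10000000.00000000.00000000
AND operation:
Net:  00011011.00000000.00000000.00000000
Network: 27.0.0.0/9


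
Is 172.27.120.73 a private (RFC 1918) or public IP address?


RFC 1918 private ranges:
  10.0.0.0/8 (10.0.0.0 - 10.255.255.255)
  172.16.0.0/12 (172.16.0.0 - 172.31.255.255)
  192.168.0.0/16 (192.168.0.0 - 192.168.255.255)
Private (in 172.16.0.0/12)


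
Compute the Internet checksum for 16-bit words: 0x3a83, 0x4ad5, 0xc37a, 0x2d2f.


Sum all words (with carry folding):
+ 0x3a83 = 0x3a83
+ 0x4ad5 = 0x8558
+ 0xc37a = 0x48d3
+ 0x2d2f = 0x7602
One's complement: ~0x7602
Checksum = 0x89fd


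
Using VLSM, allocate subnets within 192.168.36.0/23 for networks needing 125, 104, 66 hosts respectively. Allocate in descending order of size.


125 hosts -> /25 (126 usable): 192.168.36.0/25
104 hosts -> /25 (126 usable): 192.168.36.128/25
66 hosts -> /25 (126 usable): 192.168.37.0/25
Allocation: 192.168.36.0/25 (125 hosts, 126 usable); 192.168.36.128/25 (104 hosts, 126 usable); 192.168.37.0/25 (66 hosts, 126 usable)


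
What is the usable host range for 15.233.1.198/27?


Network: 15.233.1.192
Broadcast: 15.233.1.223
First usable = network + 1
Last usable = broadcast - 1
Range: 15.233.1.193 to 15.233.1.222


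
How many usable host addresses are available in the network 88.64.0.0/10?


Host bits = 32 - 10 = 22
Total addresses = 2^22 = 4194304
Usable = total - 2 (network and broadcast)
Usable hosts: 4194302


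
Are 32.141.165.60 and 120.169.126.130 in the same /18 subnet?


Mask: 255.255.192.0
32.141.165.60 AND mask = 32.141.128.0
120.169.126.130 AND mask = 120.169.64.0
No, different subnets (32.141.128.0 vs 120.169.64.0)


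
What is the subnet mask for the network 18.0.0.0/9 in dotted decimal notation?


/9 means 9 network bits, 23 host bits
Binary: 11111111100000000000000000000000
Mask: 255.128.0.0


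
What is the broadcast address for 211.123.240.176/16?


Network: 211.123.0.0/16
Host bits = 16
Set all host bits to 1:
Broadcast: 211.123.255.255


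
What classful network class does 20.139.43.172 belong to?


First octet: 20
Binary: 00010100
0xxxxxxx -> Class A (1-126)
Class A, default mask 255.0.0.0 (/8)


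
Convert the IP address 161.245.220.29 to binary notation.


161 = 10100001
245 = 11110101
220 = 11011100
29 = 00011101
Binary: 10100001.11110101.11011100.00011101


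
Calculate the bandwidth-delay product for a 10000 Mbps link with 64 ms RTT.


BDP = bandwidth * RTT
= 10000 Mbps * 64 ms
= 10000 * 1e6 * 64 / 1000 bits
= 640000000 bits
= 80000000 bytes
= 78125 KB
BDP = 640000000 bits (80000000 bytes)


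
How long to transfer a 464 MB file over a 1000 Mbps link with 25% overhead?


Effective throughput = 1000 * (1 - 25/100) = 750 Mbps
File size in Mb = 464 * 8 = 3712 Mb
Time = 3712 / 750
Time = 4.9493 seconds


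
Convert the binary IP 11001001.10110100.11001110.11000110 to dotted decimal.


11001001 = 201
10110100 = 180
11001110 = 206
11000110 = 198
IP: 201.180.206.198


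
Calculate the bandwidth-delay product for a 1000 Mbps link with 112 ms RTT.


BDP = bandwidth * RTT
= 1000 Mbps * 112 ms
= 1000 * 1e6 * 112 / 1000 bits
= 112000000 bits
= 14000000 bytes
= 13671.875 KB
BDP = 112000000 bits (14000000 bytes)


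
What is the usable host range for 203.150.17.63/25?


Network: 203.150.17.0
Broadcast: 203.150.17.127
First usable = network + 1
Last usable = broadcast - 1
Range: 203.150.17.1 to 203.150.17.126


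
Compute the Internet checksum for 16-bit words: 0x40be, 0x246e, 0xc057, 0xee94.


Sum all words (with carry folding):
+ 0x40be = 0x40be
+ 0x246e = 0x652c
+ 0xc057 = 0x2584
+ 0xee94 = 0x1419
One's complement: ~0x1419
Checksum = 0xebe6


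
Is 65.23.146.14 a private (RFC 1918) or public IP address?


RFC 1918 private ranges:
  10.0.0.0/8 (10.0.0.0 - 10.255.255.255)
  172.16.0.0/12 (172.16.0.0 - 172.31.255.255)
  192.168.0.0/16 (192.168.0.0 - 192.168.255.255)
Public (not in any RFC 1918 range)


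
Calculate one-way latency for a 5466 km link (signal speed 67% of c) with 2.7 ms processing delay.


Speed = 0.67 * 3e5 km/s = 201000 km/s
Propagation delay = 5466 / 201000 = 0.0272 s = 27.194 ms
Processing delay = 2.7 ms
Total one-way latency = 29.894 ms


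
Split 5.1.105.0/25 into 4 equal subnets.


New prefix = 25 + 2 = 27
Each subnet has 32 addresses
  5.1.105.0/27
  5.1.105.32/27
  5.1.105.64/27
  5.1.105.96/27
Subnets: 5.1.105.0/27, 5.1.105.32/27, 5.1.105.64/27, 5.1.105.96/27


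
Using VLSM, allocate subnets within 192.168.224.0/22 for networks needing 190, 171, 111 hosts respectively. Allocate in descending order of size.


190 hosts -> /24 (254 usable): 192.168.224.0/24
171 hosts -> /24 (254 usable): 192.168.225.0/24
111 hosts -> /25 (126 usable): 192.168.226.0/25
Allocation: 192.168.224.0/24 (190 hosts, 254 usable); 192.168.225.0/24 (171 hosts, 254 usable); 192.168.226.0/25 (111 hosts, 126 usable)


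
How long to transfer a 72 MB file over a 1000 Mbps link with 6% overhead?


Effective throughput = 1000 * (1 - 6/100) = 940 Mbps
File size in Mb = 72 * 8 = 576 Mb
Time = 576 / 940
Time = 0.6128 seconds


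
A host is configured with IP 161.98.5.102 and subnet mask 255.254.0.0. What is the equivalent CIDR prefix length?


Binary: 11111111.11111110.00000000.00000000
Count leading 1s
Prefix: /15


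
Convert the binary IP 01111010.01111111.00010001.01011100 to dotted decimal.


01111010 = 122
01111111 = 127
00010001 = 17
01011100 = 92
IP: 122.127.17.92


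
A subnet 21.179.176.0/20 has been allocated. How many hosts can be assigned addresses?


Host bits = 32 - 20 = 12
Total addresses = 2^12 = 4096
Usable = total - 2 (network and broadcast)
Usable hosts: 4094


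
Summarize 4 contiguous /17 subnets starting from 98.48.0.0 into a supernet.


Original prefix: /17
Number of subnets: 4 = 2^2
New prefix = 17 - 2 = 15
Supernet: 98.48.0.0/15


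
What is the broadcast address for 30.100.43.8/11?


Network: 30.96.0.0/11
Host bits = 21
Set all host bits to 1:
Broadcast: 30.127.255.255


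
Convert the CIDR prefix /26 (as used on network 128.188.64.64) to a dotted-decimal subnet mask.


/26 means 26 network bits, 6 host bits
Binary: 11111111111111111111111111000000
Mask: 255.255.255.192


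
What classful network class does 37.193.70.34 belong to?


First octet: 37
Binary: 00100101
0xxxxxxx -> Class A (1-126)
Class A, default mask 255.0.0.0 (/8)


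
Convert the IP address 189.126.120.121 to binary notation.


189 = 10111101
126 = 01111110
120 = 01111000
121 = 01111001
Binary: 10111101.01111110.01111000.01111001


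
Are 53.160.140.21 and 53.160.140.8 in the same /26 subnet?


Mask: 255.255.255.192
53.160.140.21 AND mask = 53.160.140.0
53.160.140.8 AND mask = 53.160.140.0
Yes, same subnet (53.160.140.0)


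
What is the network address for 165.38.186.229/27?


IP:   10100101.00100110.10111010.11100101
Mask: 11111111.11111111.11111111.11100000
AND operation:
Net:  10100101.00100110.10111010.11100000
Network: 165.38.186.224/27


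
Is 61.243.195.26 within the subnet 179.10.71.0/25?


Subnet network: 179.10.71.0
Test IP AND mask: 61.243.195.0
No, 61.243.195.26 is not in 179.10.71.0/25


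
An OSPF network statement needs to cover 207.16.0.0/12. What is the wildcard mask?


Subnet mask: 255.240.0.0
Wildcard = 255.255.255.255 - subnet mask
255 - 255 = 0
255 - 240 = 15
255 - 0 = 255
255 - 0 = 255
Wildcard: 0.15.255.255


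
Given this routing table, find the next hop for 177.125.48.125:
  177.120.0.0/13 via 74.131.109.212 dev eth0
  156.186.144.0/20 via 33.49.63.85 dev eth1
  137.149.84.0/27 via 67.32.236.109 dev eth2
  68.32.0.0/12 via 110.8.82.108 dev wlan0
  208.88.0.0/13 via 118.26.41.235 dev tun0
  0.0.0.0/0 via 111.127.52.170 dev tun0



Longest prefix match for 177.125.48.125:
  /13 177.120.0.0: MATCH
  /20 156.186.144.0: no
  /27 137.149.84.0: no
  /12 68.32.0.0: no
  /13 208.88.0.0: no
  /0 0.0.0.0: MATCH
Selected: next-hop 74.131.109.212 via eth0 (matched /13)


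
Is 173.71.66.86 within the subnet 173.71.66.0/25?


Subnet network: 173.71.66.0
Test IP AND mask: 173.71.66.0
Yes, 173.71.66.86 is in 173.71.66.0/25


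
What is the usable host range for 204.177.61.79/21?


Network: 204.177.56.0
Broadcast: 204.177.63.255
First usable = network + 1
Last usable = broadcast - 1
Range: 204.177.56.1 to 204.177.63.254


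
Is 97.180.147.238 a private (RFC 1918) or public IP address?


RFC 1918 private ranges:
  10.0.0.0/8 (10.0.0.0 - 10.255.255.255)
  172.16.0.0/12 (172.16.0.0 - 172.31.255.255)
  192.168.0.0/16 (192.168.0.0 - 192.168.255.255)
Public (not in any RFC 1918 range)


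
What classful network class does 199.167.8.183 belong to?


First octet: 199
Binary: 11000111
110xxxxx -> Class C (192-223)
Class C, default mask 255.255.255.0 (/24)


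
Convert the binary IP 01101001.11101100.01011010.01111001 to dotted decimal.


01101001 = 105
11101100 = 236
01011010 = 90
01111001 = 121
IP: 105.236.90.121


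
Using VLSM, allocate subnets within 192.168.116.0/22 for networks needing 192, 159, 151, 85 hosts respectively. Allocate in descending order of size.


192 hosts -> /24 (254 usable): 192.168.116.0/24
159 hosts -> /24 (254 usable): 192.168.117.0/24
151 hosts -> /24 (254 usable): 192.168.118.0/24
85 hosts -> /25 (126 usable): 192.168.119.0/25
Allocation: 192.168.116.0/24 (192 hosts, 254 usable); 192.168.117.0/24 (159 hosts, 254 usable); 192.168.118.0/24 (151 hosts, 254 usable); 192.168.119.0/25 (85 hosts, 126 usable)


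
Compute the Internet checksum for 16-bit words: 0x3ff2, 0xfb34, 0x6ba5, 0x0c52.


Sum all words (with carry folding):
+ 0x3ff2 = 0x3ff2
+ 0xfb34 = 0x3b27
+ 0x6ba5 = 0xa6cc
+ 0x0c52 = 0xb31e
One's complement: ~0xb31e
Checksum = 0x4ce1


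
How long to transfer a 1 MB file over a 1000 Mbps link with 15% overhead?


Effective throughput = 1000 * (1 - 15/100) = 850 Mbps
File size in Mb = 1 * 8 = 8 Mb
Time = 8 / 850
Time = 0.0094 seconds


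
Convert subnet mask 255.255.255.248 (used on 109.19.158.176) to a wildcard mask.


Subnet mask: 255.255.255.248
Wildcard = 255.255.255.255 - subnet mask
255 - 255 = 0
255 - 255 = 0
255 - 255 = 0
255 - 248 = 7
Wildcard: 0.0.0.7


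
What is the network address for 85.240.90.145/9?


IP:   01010101.11110000.01011010.10010001
Mask: 11111111.10000000.00000000.00000000
AND operation:
Net:  01010101.10000000.00000000.00000000
Network: 85.128.0.0/9


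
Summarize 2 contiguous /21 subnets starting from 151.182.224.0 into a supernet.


Original prefix: /21
Number of subnets: 2 = 2^1
New prefix = 21 - 1 = 20
Supernet: 151.182.224.0/20


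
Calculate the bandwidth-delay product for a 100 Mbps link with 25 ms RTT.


BDP = bandwidth * RTT
= 100 Mbps * 25 ms
= 100 * 1e6 * 25 / 1000 bits
= 2500000 bits
= 312500 bytes
= 305.1758 KB
BDP = 2500000 bits (312500 bytes)


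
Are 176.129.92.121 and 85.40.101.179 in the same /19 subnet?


Mask: 255.255.224.0
176.129.92.121 AND mask = 176.129.64.0
85.40.101.179 AND mask = 85.40.96.0
No, different subnets (176.129.64.0 vs 85.40.96.0)


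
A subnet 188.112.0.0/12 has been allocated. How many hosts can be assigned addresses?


Host bits = 32 - 12 = 20
Total addresses = 2^20 = 1048576
Usable = total - 2 (network and broadcast)
Usable hosts: 1048574


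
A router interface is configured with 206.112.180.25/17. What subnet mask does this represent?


/17 means 17 network bits, 15 host bits
Binary: 11111111111111111000000000000000
Mask: 255.255.128.0


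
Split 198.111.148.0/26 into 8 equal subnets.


New prefix = 26 + 3 = 29
Each subnet has 8 addresses
  198.111.148.0/29
  198.111.148.8/29
  198.111.148.16/29
  198.111.148.24/29
  198.111.148.32/29
  198.111.148.40/29
  198.111.148.48/29
  198.111.148.56/29
Subnets: 198.111.148.0/29, 198.111.148.8/29, 198.111.148.16/29, 198.111.148.24/29, 198.111.148.32/29, 198.111.148.40/29, 198.111.148.48/29, 198.111.148.56/29


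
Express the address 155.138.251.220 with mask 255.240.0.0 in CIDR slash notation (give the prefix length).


Binary: 11111111.11110000.00000000.00000000
Count leading 1s
Prefix: /12


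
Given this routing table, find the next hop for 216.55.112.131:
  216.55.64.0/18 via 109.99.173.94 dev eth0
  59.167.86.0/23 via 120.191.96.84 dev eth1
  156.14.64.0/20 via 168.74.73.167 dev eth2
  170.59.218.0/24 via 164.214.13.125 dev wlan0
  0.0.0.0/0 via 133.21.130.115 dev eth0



Longest prefix match for 216.55.112.131:
  /18 216.55.64.0: MATCH
  /23 59.167.86.0: no
  /20 156.14.64.0: no
  /24 170.59.218.0: no
  /0 0.0.0.0: MATCH
Selected: next-hop 109.99.173.94 via eth0 (matched /18)


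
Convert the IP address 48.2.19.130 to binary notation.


48 = 00110000
2 = 00000010
19 = 00010011
130 = 10000010
Binary: 00110000.00000010.00010011.10000010


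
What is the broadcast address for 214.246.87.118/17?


Network: 214.246.0.0/17
Host bits = 15
Set all host bits to 1:
Broadcast: 214.246.127.255


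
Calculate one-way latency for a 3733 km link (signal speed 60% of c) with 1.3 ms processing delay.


Speed = 0.6 * 3e5 km/s = 180000 km/s
Propagation delay = 3733 / 180000 = 0.0207 s = 20.7389 ms
Processing delay = 1.3 ms
Total one-way latency = 22.0389 ms


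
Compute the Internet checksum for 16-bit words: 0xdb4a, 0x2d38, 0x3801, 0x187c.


Sum all words (with carry folding):
+ 0xdb4a = 0xdb4a
+ 0x2d38 = 0x0883
+ 0x3801 = 0x4084
+ 0x187c = 0x5900
One's complement: ~0x5900
Checksum = 0xa6ff


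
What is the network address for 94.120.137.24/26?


IP:   01011110.01111000.10001001.00011000
Mask: 11111111.11111111.11111111.11000000
AND operation:
Net:  01011110.01111000.10001001.00000000
Network: 94.120.137.0/26


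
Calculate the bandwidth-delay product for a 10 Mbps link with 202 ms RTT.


BDP = bandwidth * RTT
= 10 Mbps * 202 ms
= 10 * 1e6 * 202 / 1000 bits
= 2020000 bits
= 252500 bytes
= 246.582 KB
BDP = 2020000 bits (252500 bytes)


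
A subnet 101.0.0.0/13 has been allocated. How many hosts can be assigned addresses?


Host bits = 32 - 13 = 19
Total addresses = 2^19 = 524288
Usable = total - 2 (network and broadcast)
Usable hosts: 524286


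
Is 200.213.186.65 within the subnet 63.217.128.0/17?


Subnet network: 63.217.128.0
Test IP AND mask: 200.213.128.0
No, 200.213.186.65 is not in 63.217.128.0/17


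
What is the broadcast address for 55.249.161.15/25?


Network: 55.249.161.0/25
Host bits = 7
Set all host bits to 1:
Broadcast: 55.249.161.127


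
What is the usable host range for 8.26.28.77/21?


Network: 8.26.24.0
Broadcast: 8.26.31.255
First usable = network + 1
Last usable = broadcast - 1
Range: 8.26.24.1 to 8.26.31.254


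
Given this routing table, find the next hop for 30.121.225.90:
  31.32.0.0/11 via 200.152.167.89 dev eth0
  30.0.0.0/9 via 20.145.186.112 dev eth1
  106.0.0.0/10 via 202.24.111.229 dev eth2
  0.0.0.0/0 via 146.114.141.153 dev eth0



Longest prefix match for 30.121.225.90:
  /11 31.32.0.0: no
  /9 30.0.0.0: MATCH
  /10 106.0.0.0: no
  /0 0.0.0.0: MATCH
Selected: next-hop 20.145.186.112 via eth1 (matched /9)


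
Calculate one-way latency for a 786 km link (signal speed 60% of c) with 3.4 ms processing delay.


Speed = 0.6 * 3e5 km/s = 180000 km/s
Propagation delay = 786 / 180000 = 0.0044 s = 4.3667 ms
Processing delay = 3.4 ms
Total one-way latency = 7.7667 ms


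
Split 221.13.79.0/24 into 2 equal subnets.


New prefix = 24 + 1 = 25
Each subnet has 128 addresses
  221.13.79.0/25
  221.13.79.128/25
Subnets: 221.13.79.0/25, 221.13.79.128/25


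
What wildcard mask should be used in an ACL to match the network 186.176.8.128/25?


Subnet mask: 255.255.255.128
Wildcard = 255.255.255.255 - subnet mask
255 - 255 = 0
255 - 255 = 0
255 - 255 = 0
255 - 128 = 127
Wildcard: 0.0.0.127


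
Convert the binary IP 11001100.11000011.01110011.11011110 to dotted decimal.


11001100 = 204
11000011 = 195
01110011 = 115
11011110 = 222
IP: 204.195.115.222


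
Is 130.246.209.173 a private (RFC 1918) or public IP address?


RFC 1918 private ranges:
  10.0.0.0/8 (10.0.0.0 - 10.255.255.255)
  172.16.0.0/12 (172.16.0.0 - 172.31.255.255)
  192.168.0.0/16 (192.168.0.0 - 192.168.255.255)
Public (not in any RFC 1918 range)


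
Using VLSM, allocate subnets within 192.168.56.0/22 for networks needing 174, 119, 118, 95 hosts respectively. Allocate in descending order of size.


174 hosts -> /24 (254 usable): 192.168.56.0/24
119 hosts -> /25 (126 usable): 192.168.57.0/25
118 hosts -> /25 (126 usable): 192.168.57.128/25
95 hosts -> /25 (126 usable): 192.168.58.0/25
Allocation: 192.168.56.0/24 (174 hosts, 254 usable); 192.168.57.0/25 (119 hosts, 126 usable); 192.168.57.128/25 (118 hosts, 126 usable); 192.168.58.0/25 (95 hosts, 126 usable)


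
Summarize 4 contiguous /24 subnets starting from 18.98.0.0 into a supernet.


Original prefix: /24
Number of subnets: 4 = 2^2
New prefix = 24 - 2 = 22
Supernet: 18.98.0.0/22


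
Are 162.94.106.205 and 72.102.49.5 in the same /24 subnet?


Mask: 255.255.255.0
162.94.106.205 AND mask = 162.94.106.0
72.102.49.5 AND mask = 72.102.49.0
No, different subnets (162.94.106.0 vs 72.102.49.0)


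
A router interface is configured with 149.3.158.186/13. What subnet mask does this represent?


/13 means 13 network bits, 19 host bits
Binary: 11111111111110000000000000000000
Mask: 255.248.0.0


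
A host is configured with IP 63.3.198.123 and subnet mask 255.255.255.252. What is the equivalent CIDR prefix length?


Binary: 11111111.11111111.11111111.11111100
Count leading 1s
Prefix: /30


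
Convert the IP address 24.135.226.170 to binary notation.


24 = 00011000
135 = 10000111
226 = 11100010
170 = 10101010
Binary: 00011000.10000111.11100010.10101010


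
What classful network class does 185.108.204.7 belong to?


First octet: 185
Binary: 10111001
10xxxxxx -> Class B (128-191)
Class B, default mask 255.255.0.0 (/16)


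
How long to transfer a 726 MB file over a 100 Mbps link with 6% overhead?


Effective throughput = 100 * (1 - 6/100) = 94 Mbps
File size in Mb = 726 * 8 = 5808 Mb
Time = 5808 / 94
Time = 61.7872 seconds


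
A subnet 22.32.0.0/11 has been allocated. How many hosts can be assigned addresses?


Host bits = 32 - 11 = 21
Total addresses = 2^21 = 2097152
Usable = total - 2 (network and broadcast)
Usable hosts: 2097150


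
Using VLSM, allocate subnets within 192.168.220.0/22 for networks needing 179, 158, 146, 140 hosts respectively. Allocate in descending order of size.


179 hosts -> /24 (254 usable): 192.168.220.0/24
158 hosts -> /24 (254 usable): 192.168.221.0/24
146 hosts -> /24 (254 usable): 192.168.222.0/24
140 hosts -> /24 (254 usable): 192.168.223.0/24
Allocation: 192.168.220.0/24 (179 hosts, 254 usable); 192.168.221.0/24 (158 hosts, 254 usable); 192.168.222.0/24 (146 hosts, 254 usable); 192.168.223.0/24 (140 hosts, 254 usable)


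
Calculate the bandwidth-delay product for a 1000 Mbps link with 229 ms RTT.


BDP = bandwidth * RTT
= 1000 Mbps * 229 ms
= 1000 * 1e6 * 229 / 1000 bits
= 229000000 bits
= 28625000 bytes
= 27954.1016 KB
BDP = 229000000 bits (28625000 bytes)


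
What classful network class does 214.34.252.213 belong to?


First octet: 214
Binary: 11010110
110xxxxx -> Class C (192-223)
Class C, default mask 255.255.255.0 (/24)


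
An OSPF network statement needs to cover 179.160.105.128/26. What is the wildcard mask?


Subnet mask: 255.255.255.192
Wildcard = 255.255.255.255 - subnet mask
255 - 255 = 0
255 - 255 = 0
255 - 255 = 0
255 - 192 = 63
Wildcard: 0.0.0.63


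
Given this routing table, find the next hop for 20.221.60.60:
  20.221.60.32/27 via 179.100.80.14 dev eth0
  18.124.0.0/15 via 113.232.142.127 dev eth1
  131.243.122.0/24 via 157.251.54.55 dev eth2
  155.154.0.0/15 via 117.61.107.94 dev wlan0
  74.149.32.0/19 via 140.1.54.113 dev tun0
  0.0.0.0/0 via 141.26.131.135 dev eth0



Longest prefix match for 20.221.60.60:
  /27 20.221.60.32: MATCH
  /15 18.124.0.0: no
  /24 131.243.122.0: no
  /15 155.154.0.0: no
  /19 74.149.32.0: no
  /0 0.0.0.0: MATCH
Selected: next-hop 179.100.80.14 via eth0 (matched /27)


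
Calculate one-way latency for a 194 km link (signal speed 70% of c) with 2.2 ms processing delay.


Speed = 0.7 * 3e5 km/s = 210000 km/s
Propagation delay = 194 / 210000 = 0.0009 s = 0.9238 ms
Processing delay = 2.2 ms
Total one-way latency = 3.1238 ms


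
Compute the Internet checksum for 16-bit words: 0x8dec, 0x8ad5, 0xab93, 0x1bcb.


Sum all words (with carry folding):
+ 0x8dec = 0x8dec
+ 0x8ad5 = 0x18c2
+ 0xab93 = 0xc455
+ 0x1bcb = 0xe020
One's complement: ~0xe020
Checksum = 0x1fdf


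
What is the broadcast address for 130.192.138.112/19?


Network: 130.192.128.0/19
Host bits = 13
Set all host bits to 1:
Broadcast: 130.192.159.255


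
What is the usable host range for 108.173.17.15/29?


Network: 108.173.17.8
Broadcast: 108.173.17.15
First usable = network + 1
Last usable = broadcast - 1
Range: 108.173.17.9 to 108.173.17.14


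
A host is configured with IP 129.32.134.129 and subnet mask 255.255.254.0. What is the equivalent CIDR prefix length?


Binary: 11111111.11111111.11111110.00000000
Count leading 1s
Prefix: /23


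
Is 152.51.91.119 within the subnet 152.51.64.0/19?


Subnet network: 152.51.64.0
Test IP AND mask: 152.51.64.0
Yes, 152.51.91.119 is in 152.51.64.0/19


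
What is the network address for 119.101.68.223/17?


IP:   01110111.01100101.01000100.11011111
Mask: 11111111.11111111.10000000.00000000
AND operation:
Net:  01110111.01100101.00000000.00000000
Network: 119.101.0.0/17


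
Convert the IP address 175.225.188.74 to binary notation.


175 = 10101111
225 = 11100001
188 = 10111100
74 = 01001010
Binary: 10101111.11100001.10111100.01001010


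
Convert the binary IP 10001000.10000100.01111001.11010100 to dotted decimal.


10001000 = 136
10000100 = 132
01111001 = 121
11010100 = 212
IP: 136.132.121.212


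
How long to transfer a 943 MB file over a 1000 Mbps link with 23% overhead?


Effective throughput = 1000 * (1 - 23/100) = 770 Mbps
File size in Mb = 943 * 8 = 7544 Mb
Time = 7544 / 770
Time = 9.7974 seconds


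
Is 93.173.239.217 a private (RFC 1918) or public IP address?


RFC 1918 private ranges:
  10.0.0.0/8 (10.0.0.0 - 10.255.255.255)
  172.16.0.0/12 (172.16.0.0 - 172.31.255.255)
  192.168.0.0/16 (192.168.0.0 - 192.168.255.255)
Public (not in any RFC 1918 range)


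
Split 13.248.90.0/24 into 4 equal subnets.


New prefix = 24 + 2 = 26
Each subnet has 64 addresses
  13.248.90.0/26
  13.248.90.64/26
  13.248.90.128/26
  13.248.90.192/26
Subnets: 13.248.90.0/26, 13.248.90.64/26, 13.248.90.128/26, 13.248.90.192/26


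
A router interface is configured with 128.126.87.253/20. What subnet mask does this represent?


/20 means 20 network bits, 12 host bits
Binary: 11111111111111111111000000000000
Mask: 255.255.240.0


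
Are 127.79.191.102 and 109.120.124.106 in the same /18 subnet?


Mask: 255.255.192.0
127.79.191.102 AND mask = 127.79.128.0
109.120.124.106 AND mask = 109.120.64.0
No, different subnets (127.79.128.0 vs 109.120.64.0)


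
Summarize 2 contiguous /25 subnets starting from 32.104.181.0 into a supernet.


Original prefix: /25
Number of subnets: 2 = 2^1
New prefix = 25 - 1 = 24
Supernet: 32.104.181.0/24


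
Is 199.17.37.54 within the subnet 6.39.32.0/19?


Subnet network: 6.39.32.0
Test IP AND mask: 199.17.32.0
No, 199.17.37.54 is not in 6.39.32.0/19


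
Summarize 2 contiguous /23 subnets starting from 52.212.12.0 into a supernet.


Original prefix: /23
Number of subnets: 2 = 2^1
New prefix = 23 - 1 = 22
Supernet: 52.212.12.0/22


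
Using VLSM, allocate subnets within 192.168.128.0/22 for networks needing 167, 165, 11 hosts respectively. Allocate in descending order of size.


167 hosts -> /24 (254 usable): 192.168.128.0/24
165 hosts -> /24 (254 usable): 192.168.129.0/24
11 hosts -> /28 (14 usable): 192.168.130.0/28
Allocation: 192.168.128.0/24 (167 hosts, 254 usable); 192.168.129.0/24 (165 hosts, 254 usable); 192.168.130.0/28 (11 hosts, 14 usable)


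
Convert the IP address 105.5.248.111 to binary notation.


105 = 01101001
5 = 00000101
248 = 11111000
111 = 01101111
Binary: 01101001.00000101.11111000.01101111


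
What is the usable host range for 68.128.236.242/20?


Network: 68.128.224.0
Broadcast: 68.128.239.255
First usable = network + 1
Last usable = broadcast - 1
Range: 68.128.224.1 to 68.128.239.254


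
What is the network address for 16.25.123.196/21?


IP:   00010000.00011001.01111011.11000100
Mask: 11111111.11111111.11111000.00000000
AND operation:
Net:  00010000.00011001.01111000.00000000
Network: 16.25.120.0/21


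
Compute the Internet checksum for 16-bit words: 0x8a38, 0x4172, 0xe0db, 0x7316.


Sum all words (with carry folding):
+ 0x8a38 = 0x8a38
+ 0x4172 = 0xcbaa
+ 0xe0db = 0xac86
+ 0x7316 = 0x1f9d
One's complement: ~0x1f9d
Checksum = 0xe062


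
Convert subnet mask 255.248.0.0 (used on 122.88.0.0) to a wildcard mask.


Subnet mask: 255.248.0.0
Wildcard = 255.255.255.255 - subnet mask
255 - 255 = 0
255 - 248 = 7
255 - 0 = 255
255 - 0 = 255
Wildcard: 0.7.255.255


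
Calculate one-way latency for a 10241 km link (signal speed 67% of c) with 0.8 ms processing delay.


Speed = 0.67 * 3e5 km/s = 201000 km/s
Propagation delay = 10241 / 201000 = 0.051 s = 50.9502 ms
Processing delay = 0.8 ms
Total one-way latency = 51.7502 ms


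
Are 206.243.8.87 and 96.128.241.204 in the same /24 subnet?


Mask: 255.255.255.0
206.243.8.87 AND mask = 206.243.8.0
96.128.241.204 AND mask = 96.128.241.0
No, different subnets (206.243.8.0 vs 96.128.241.0)


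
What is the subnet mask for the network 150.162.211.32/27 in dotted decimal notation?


/27 means 27 network bits, 5 host bits
Binary: 11111111111111111111111111100000
Mask: 255.255.255.224


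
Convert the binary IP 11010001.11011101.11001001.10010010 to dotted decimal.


11010001 = 209
11011101 = 221
11001001 = 201
10010010 = 146
IP: 209.221.201.146


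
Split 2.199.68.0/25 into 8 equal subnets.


New prefix = 25 + 3 = 28
Each subnet has 16 addresses
  2.199.68.0/28
  2.199.68.16/28
  2.199.68.32/28
  2.199.68.48/28
  2.199.68.64/28
  2.199.68.80/28
  2.199.68.96/28
  2.199.68.112/28
Subnets: 2.199.68.0/28, 2.199.68.16/28, 2.199.68.32/28, 2.199.68.48/28, 2.199.68.64/28, 2.199.68.80/28, 2.199.68.96/28, 2.199.68.112/28


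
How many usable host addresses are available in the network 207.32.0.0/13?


Host bits = 32 - 13 = 19
Total addresses = 2^19 = 524288
Usable = total - 2 (network and broadcast)
Usable hosts: 524286


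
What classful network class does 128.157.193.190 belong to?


First octet: 128
Binary: 10000000
10xxxxxx -> Class B (128-191)
Class B, default mask 255.255.0.0 (/16)


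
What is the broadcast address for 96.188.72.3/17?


Network: 96.188.0.0/17
Host bits = 15
Set all host bits to 1:
Broadcast: 96.188.127.255


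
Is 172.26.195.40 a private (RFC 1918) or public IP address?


RFC 1918 private ranges:
  10.0.0.0/8 (10.0.0.0 - 10.255.255.255)
  172.16.0.0/12 (172.16.0.0 - 172.31.255.255)
  192.168.0.0/16 (192.168.0.0 - 192.168.255.255)
Private (in 172.16.0.0/12)


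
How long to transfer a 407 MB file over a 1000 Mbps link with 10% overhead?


Effective throughput = 1000 * (1 - 10/100) = 900 Mbps
File size in Mb = 407 * 8 = 3256 Mb
Time = 3256 / 900
Time = 3.6178 seconds


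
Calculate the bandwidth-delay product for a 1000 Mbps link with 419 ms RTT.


BDP = bandwidth * RTT
= 1000 Mbps * 419 ms
= 1000 * 1e6 * 419 / 1000 bits
= 419000000 bits
= 52375000 bytes
= 51147.4609 KB
BDP = 419000000 bits (52375000 bytes)


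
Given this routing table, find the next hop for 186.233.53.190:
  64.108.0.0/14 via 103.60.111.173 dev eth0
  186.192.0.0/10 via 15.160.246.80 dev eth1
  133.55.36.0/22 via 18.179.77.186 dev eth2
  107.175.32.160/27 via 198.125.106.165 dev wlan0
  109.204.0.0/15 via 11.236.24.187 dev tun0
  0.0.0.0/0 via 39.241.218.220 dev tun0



Longest prefix match for 186.233.53.190:
  /14 64.108.0.0: no
  /10 186.192.0.0: MATCH
  /22 133.55.36.0: no
  /27 107.175.32.160: no
  /15 109.204.0.0: no
  /0 0.0.0.0: MATCH
Selected: next-hop 15.160.246.80 via eth1 (matched /10)


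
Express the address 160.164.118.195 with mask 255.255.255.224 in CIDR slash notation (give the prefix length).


Binary: 11111111.11111111.11111111.11100000
Count leading 1s
Prefix: /27


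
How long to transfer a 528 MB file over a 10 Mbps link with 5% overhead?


Effective throughput = 10 * (1 - 5/100) = 9.5 Mbps
File size in Mb = 528 * 8 = 4224 Mb
Time = 4224 / 9.5
Time = 444.6316 seconds


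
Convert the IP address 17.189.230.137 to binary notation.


17 = 00010001
189 = 10111101
230 = 11100110
137 = 10001001
Binary: 00010001.10111101.11100110.10001001


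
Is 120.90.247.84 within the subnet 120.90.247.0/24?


Subnet network: 120.90.247.0
Test IP AND mask: 120.90.247.0
Yes, 120.90.247.84 is in 120.90.247.0/24


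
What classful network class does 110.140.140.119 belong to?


First octet: 110
Binary: 01101110
0xxxxxxx -> Class A (1-126)
Class A, default mask 255.0.0.0 (/8)


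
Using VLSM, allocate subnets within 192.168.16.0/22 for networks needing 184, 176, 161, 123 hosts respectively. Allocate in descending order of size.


184 hosts -> /24 (254 usable): 192.168.16.0/24
176 hosts -> /24 (254 usable): 192.168.17.0/24
161 hosts -> /24 (254 usable): 192.168.18.0/24
123 hosts -> /25 (126 usable): 192.168.19.0/25
Allocation: 192.168.16.0/24 (184 hosts, 254 usable); 192.168.17.0/24 (176 hosts, 254 usable); 192.168.18.0/24 (161 hosts, 254 usable); 192.168.19.0/25 (123 hosts, 126 usable)


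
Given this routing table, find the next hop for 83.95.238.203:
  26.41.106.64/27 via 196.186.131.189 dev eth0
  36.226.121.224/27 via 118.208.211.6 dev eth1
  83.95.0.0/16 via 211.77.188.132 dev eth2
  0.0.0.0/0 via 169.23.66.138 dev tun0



Longest prefix match for 83.95.238.203:
  /27 26.41.106.64: no
  /27 36.226.121.224: no
  /16 83.95.0.0: MATCH
  /0 0.0.0.0: MATCH
Selected: next-hop 211.77.188.132 via eth2 (matched /16)


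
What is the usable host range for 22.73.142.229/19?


Network: 22.73.128.0
Broadcast: 22.73.159.255
First usable = network + 1
Last usable = broadcast - 1
Range: 22.73.128.1 to 22.73.159.254


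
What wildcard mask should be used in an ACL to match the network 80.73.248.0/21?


Subnet mask: 255.255.248.0
Wildcard = 255.255.255.255 - subnet mask
255 - 255 = 0
255 - 255 = 0
255 - 248 = 7
255 - 0 = 255
Wildcard: 0.0.7.255


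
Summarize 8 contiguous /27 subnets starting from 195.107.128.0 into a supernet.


Original prefix: /27
Number of subnets: 8 = 2^3
New prefix = 27 - 3 = 24
Supernet: 195.107.128.0/24


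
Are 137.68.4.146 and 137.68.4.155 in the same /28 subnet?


Mask: 255.255.255.240
137.68.4.146 AND mask = 137.68.4.144
137.68.4.155 AND mask = 137.68.4.144
Yes, same subnet (137.68.4.144)


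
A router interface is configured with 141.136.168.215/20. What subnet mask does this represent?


/20 means 20 network bits, 12 host bits
Binary: 11111111111111111111000000000000
Mask: 255.255.240.0


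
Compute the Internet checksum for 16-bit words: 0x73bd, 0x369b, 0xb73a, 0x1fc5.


Sum all words (with carry folding):
+ 0x73bd = 0x73bd
+ 0x369b = 0xaa58
+ 0xb73a = 0x6193
+ 0x1fc5 = 0x8158
One's complement: ~0x8158
Checksum = 0x7ea7


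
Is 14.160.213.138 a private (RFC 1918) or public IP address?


RFC 1918 private ranges:
  10.0.0.0/8 (10.0.0.0 - 10.255.255.255)
  172.16.0.0/12 (172.16.0.0 - 172.31.255.255)
  192.168.0.0/16 (192.168.0.0 - 192.168.255.255)
Public (not in any RFC 1918 range)


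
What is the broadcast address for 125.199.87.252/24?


Network: 125.199.87.0/24
Host bits = 8
Set all host bits to 1:
Broadcast: 125.199.87.255


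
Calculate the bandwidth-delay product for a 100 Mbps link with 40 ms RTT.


BDP = bandwidth * RTT
= 100 Mbps * 40 ms
= 100 * 1e6 * 40 / 1000 bits
= 4000000 bits
= 500000 bytes
= 488.2812 KB
BDP = 4000000 bits (500000 bytes)


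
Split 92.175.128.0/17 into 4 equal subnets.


New prefix = 17 + 2 = 19
Each subnet has 8192 addresses
  92.175.128.0/19
  92.175.160.0/19
  92.175.192.0/19
  92.175.224.0/19
Subnets: 92.175.128.0/19, 92.175.160.0/19, 92.175.192.0/19, 92.175.224.0/19


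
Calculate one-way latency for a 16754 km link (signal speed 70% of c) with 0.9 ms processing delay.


Speed = 0.7 * 3e5 km/s = 210000 km/s
Propagation delay = 16754 / 210000 = 0.0798 s = 79.781 ms
Processing delay = 0.9 ms
Total one-way latency = 80.681 ms


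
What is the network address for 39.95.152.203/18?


IP:   00100111.01011111.10011000.11001011
Mask: 11111111.11111111.11000000.00000000
AND operation:
Net:  00100111.01011111.10000000.00000000
Network: 39.95.128.0/18


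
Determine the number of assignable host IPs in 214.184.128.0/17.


Host bits = 32 - 17 = 15
Total addresses = 2^15 = 32768
Usable = total - 2 (network and broadcast)
Usable hosts: 32766


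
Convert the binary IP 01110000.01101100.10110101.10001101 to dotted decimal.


01110000 = 112
01101100 = 108
10110101 = 181
10001101 = 141
IP: 112.108.181.141


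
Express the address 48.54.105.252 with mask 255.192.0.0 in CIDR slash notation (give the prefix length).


Binary: 11111111.11000000.00000000.00000000
Count leading 1s
Prefix: /10


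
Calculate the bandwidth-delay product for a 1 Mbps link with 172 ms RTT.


BDP = bandwidth * RTT
= 1 Mbps * 172 ms
= 1 * 1e6 * 172 / 1000 bits
= 172000 bits
= 21500 bytes
= 20.9961 KB
BDP = 172000 bits (21500 bytes)


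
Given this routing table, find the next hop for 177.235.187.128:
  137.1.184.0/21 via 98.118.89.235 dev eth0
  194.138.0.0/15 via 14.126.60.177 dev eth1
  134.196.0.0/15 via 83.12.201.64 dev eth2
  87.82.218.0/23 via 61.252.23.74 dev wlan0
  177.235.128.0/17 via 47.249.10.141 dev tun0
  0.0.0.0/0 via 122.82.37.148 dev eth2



Longest prefix match for 177.235.187.128:
  /21 137.1.184.0: no
  /15 194.138.0.0: no
  /15 134.196.0.0: no
  /23 87.82.218.0: no
  /17 177.235.128.0: MATCH
  /0 0.0.0.0: MATCH
Selected: next-hop 47.249.10.141 via tun0 (matched /17)


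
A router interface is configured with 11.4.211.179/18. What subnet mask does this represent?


/18 means 18 network bits, 14 host bits
Binary: 11111111111111111100000000000000
Mask: 255.255.192.0


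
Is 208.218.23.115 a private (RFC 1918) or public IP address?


RFC 1918 private ranges:
  10.0.0.0/8 (10.0.0.0 - 10.255.255.255)
  172.16.0.0/12 (172.16.0.0 - 172.31.255.255)
  192.168.0.0/16 (192.168.0.0 - 192.168.255.255)
Public (not in any RFC 1918 range)


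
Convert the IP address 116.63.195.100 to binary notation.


116 = 01110100
63 = 00111111
195 = 11000011
100 = 01100100
Binary: 01110100.00111111.11000011.01100100


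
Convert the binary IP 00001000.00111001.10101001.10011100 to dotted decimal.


00001000 = 8
00111001 = 57
10101001 = 169
10011100 = 156
IP: 8.57.169.156


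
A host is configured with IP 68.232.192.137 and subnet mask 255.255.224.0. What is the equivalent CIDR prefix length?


Binary: 11111111.11111111.11100000.00000000
Count leading 1s
Prefix: /19


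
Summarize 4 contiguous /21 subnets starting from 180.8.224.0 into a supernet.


Original prefix: /21
Number of subnets: 4 = 2^2
New prefix = 21 - 2 = 19
Supernet: 180.8.224.0/19


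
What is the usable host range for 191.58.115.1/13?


Network: 191.56.0.0
Broadcast: 191.63.255.255
First usable = network + 1
Last usable = broadcast - 1
Range: 191.56.0.1 to 191.63.255.254


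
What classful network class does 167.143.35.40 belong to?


First octet: 167
Binary: 10100111
10xxxxxx -> Class B (128-191)
Class B, default mask 255.255.0.0 (/16)


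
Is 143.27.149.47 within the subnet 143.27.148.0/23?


Subnet network: 143.27.148.0
Test IP AND mask: 143.27.148.0
Yes, 143.27.149.47 is in 143.27.148.0/23


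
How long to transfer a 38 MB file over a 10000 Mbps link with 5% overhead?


Effective throughput = 10000 * (1 - 5/100) = 9500 Mbps
File size in Mb = 38 * 8 = 304 Mb
Time = 304 / 9500
Time = 0.032 seconds


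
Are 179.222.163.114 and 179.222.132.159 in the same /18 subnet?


Mask: 255.255.192.0
179.222.163.114 AND mask = 179.222.128.0
179.222.132.159 AND mask = 179.222.128.0
Yes, same subnet (179.222.128.0)


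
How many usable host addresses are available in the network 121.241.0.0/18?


Host bits = 32 - 18 = 14
Total addresses = 2^14 = 16384
Usable = total - 2 (network and broadcast)
Usable hosts: 16382


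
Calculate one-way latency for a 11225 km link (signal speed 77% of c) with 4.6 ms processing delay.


Speed = 0.77 * 3e5 km/s = 231000 km/s
Propagation delay = 11225 / 231000 = 0.0486 s = 48.5931 ms
Processing delay = 4.6 ms
Total one-way latency = 53.1931 ms


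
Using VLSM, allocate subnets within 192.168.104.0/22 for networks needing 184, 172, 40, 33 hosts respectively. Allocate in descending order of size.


184 hosts -> /24 (254 usable): 192.168.104.0/24
172 hosts -> /24 (254 usable): 192.168.105.0/24
40 hosts -> /26 (62 usable): 192.168.106.0/26
33 hosts -> /26 (62 usable): 192.168.106.64/26
Allocation: 192.168.104.0/24 (184 hosts, 254 usable); 192.168.105.0/24 (172 hosts, 254 usable); 192.168.106.0/26 (40 hosts, 62 usable); 192.168.106.64/26 (33 hosts, 62 usable)
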